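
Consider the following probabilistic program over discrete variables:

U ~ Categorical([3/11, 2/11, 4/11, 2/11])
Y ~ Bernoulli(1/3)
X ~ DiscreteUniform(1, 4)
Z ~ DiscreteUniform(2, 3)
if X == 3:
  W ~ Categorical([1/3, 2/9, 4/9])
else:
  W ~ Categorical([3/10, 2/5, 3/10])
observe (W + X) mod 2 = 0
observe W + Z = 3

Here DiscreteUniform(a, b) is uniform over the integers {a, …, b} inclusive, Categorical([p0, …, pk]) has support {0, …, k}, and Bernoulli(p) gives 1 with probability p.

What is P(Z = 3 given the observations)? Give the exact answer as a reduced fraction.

Enumerate traces; 32 have nonzero weight after conditioning:
  (U=0, Y=0, X=1, Z=2, W=1) weight 1/110
  (U=0, Y=0, X=2, Z=3, W=0) weight 3/440
  (U=0, Y=0, X=3, Z=2, W=1) weight 1/198
  (U=0, Y=0, X=4, Z=3, W=0) weight 3/440
  (U=0, Y=1, X=1, Z=2, W=1) weight 1/220
  (U=0, Y=1, X=2, Z=3, W=0) weight 3/880
  (U=0, Y=1, X=3, Z=2, W=1) weight 1/396
  (U=0, Y=1, X=4, Z=3, W=0) weight 3/880
  … 24 more
Group by Z:
  weight(Z=2) = 7/90
  weight(Z=3) = 3/40
Total weight = 7/90 + 3/40 = 11/72
P(Z=2 | obs) = 7/90 / 11/72 = 28/55
P(Z=3 | obs) = 3/40 / 11/72 = 27/55

P(Z = 3 | obs) = 27/55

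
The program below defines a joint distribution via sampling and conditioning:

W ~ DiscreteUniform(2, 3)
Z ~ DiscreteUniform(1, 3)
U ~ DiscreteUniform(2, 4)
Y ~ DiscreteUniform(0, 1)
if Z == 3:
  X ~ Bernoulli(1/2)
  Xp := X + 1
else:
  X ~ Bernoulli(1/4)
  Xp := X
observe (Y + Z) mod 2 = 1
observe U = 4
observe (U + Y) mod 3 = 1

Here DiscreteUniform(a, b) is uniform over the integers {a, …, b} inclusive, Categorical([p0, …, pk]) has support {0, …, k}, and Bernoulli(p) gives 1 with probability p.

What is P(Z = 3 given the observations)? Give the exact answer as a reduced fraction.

Enumerate traces; 8 have nonzero weight after conditioning:
  (W=2, Z=1, U=4, Y=0, X=0) weight 1/48
  (W=2, Z=1, U=4, Y=0, X=1) weight 1/144
  (W=2, Z=3, U=4, Y=0, X=0) weight 1/72
  (W=2, Z=3, U=4, Y=0, X=1) weight 1/72
  (W=3, Z=1, U=4, Y=0, X=0) weight 1/48
  (W=3, Z=1, U=4, Y=0, X=1) weight 1/144
  (W=3, Z=3, U=4, Y=0, X=0) weight 1/72
  (W=3, Z=3, U=4, Y=0, X=1) weight 1/72
Group by Z:
  weight(Z=1) = 1/18
  weight(Z=3) = 1/18
Total weight = 1/18 + 1/18 = 1/9
P(Z=1 | obs) = 1/18 / 1/9 = 1/2
P(Z=3 | obs) = 1/18 / 1/9 = 1/2

P(Z = 3 | obs) = 1/2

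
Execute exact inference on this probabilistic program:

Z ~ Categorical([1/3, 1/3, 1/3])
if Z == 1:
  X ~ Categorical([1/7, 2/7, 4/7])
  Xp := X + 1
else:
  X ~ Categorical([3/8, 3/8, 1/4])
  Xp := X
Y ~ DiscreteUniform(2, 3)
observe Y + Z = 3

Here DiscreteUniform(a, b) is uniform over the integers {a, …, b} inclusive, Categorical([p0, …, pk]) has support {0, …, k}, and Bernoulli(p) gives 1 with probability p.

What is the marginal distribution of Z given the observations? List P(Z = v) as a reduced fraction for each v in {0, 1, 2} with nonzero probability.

Enumerate traces; 6 have nonzero weight after conditioning:
  (Z=0, X=0, Y=3) weight 1/16
  (Z=0, X=1, Y=3) weight 1/16
  (Z=0, X=2, Y=3) weight 1/24
  (Z=1, X=0, Y=2) weight 1/42
  (Z=1, X=1, Y=2) weight 1/21
  (Z=1, X=2, Y=2) weight 2/21
Group by Z:
  weight(Z=0) = 1/6
  weight(Z=1) = 1/6
Total weight = 1/6 + 1/6 = 1/3
P(Z=0 | obs) = 1/6 / 1/3 = 1/2
P(Z=1 | obs) = 1/6 / 1/3 = 1/2

P(Z=0) = 1/2, P(Z=1) = 1/2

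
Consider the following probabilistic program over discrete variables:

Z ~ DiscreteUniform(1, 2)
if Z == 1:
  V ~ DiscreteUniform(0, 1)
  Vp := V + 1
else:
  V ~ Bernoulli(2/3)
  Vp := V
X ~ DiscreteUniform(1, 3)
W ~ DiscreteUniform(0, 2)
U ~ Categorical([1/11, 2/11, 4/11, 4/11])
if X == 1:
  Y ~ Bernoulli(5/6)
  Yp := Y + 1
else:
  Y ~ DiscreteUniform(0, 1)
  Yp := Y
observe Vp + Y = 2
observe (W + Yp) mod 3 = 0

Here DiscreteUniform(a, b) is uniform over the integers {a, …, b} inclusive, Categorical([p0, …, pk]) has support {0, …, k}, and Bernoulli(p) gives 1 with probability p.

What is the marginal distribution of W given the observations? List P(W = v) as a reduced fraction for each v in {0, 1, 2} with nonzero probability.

Enumerate traces; 36 have nonzero weight after conditioning:
  (Z=1, V=0, X=1, W=1, U=0, Y=1) weight 5/2376
  (Z=1, V=0, X=1, W=1, U=1, Y=1) weight 5/1188
  (Z=1, V=0, X=1, W=1, U=2, Y=1) weight 5/594
  (Z=1, V=0, X=1, W=1, U=3, Y=1) weight 5/594
  (Z=1, V=0, X=2, W=2, U=0, Y=1) weight 1/792
  (Z=1, V=0, X=2, W=2, U=1, Y=1) weight 1/396
  (Z=1, V=0, X=2, W=2, U=2, Y=1) weight 1/198
  (Z=1, V=0, X=2, W=2, U=3, Y=1) weight 1/198
  (Z=1, V=1, X=2, W=0, U=0, Y=0) weight 1/792
  … 27 more
Group by W:
  weight(W=0) = 1/36
  weight(W=1) = 35/648
  weight(W=2) = 5/72
Total weight = 1/36 + 35/648 + 5/72 = 49/324
P(W=0 | obs) = 1/36 / 49/324 = 9/49
P(W=1 | obs) = 35/648 / 49/324 = 5/14
P(W=2 | obs) = 5/72 / 49/324 = 45/98

P(W=0) = 9/49, P(W=1) = 5/14, P(W=2) = 45/98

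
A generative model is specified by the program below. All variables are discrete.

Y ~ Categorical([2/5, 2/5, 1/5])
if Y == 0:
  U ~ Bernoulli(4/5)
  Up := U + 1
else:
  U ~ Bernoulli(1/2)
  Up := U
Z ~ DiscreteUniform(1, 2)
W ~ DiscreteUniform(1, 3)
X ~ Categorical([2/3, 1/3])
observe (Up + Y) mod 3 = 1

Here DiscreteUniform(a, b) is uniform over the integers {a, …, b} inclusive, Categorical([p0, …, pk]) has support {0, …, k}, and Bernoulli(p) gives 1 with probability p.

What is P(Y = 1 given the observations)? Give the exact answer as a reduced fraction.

P(Y = 1 | obs) = 5/7

Enumerate traces; 24 have nonzero weight after conditioning:
  (Y=0, U=0, Z=1, W=1, X=0) weight 2/225
  (Y=0, U=0, Z=1, W=1, X=1) weight 1/225
  (Y=0, U=0, Z=1, W=2, X=0) weight 2/225
  (Y=0, U=0, Z=1, W=2, X=1) weight 1/225
  (Y=0, U=0, Z=1, W=3, X=0) weight 2/225
  (Y=0, U=0, Z=1, W=3, X=1) weight 1/225
  (Y=0, U=0, Z=2, W=1, X=0) weight 2/225
  (Y=0, U=0, Z=2, W=1, X=1) weight 1/225
  (Y=1, U=0, Z=1, W=1, X=0) weight 1/45
  … 15 more
Group by Y:
  weight(Y=0) = 2/25
  weight(Y=1) = 1/5
Total weight = 2/25 + 1/5 = 7/25
P(Y=0 | obs) = 2/25 / 7/25 = 2/7
P(Y=1 | obs) = 1/5 / 7/25 = 5/7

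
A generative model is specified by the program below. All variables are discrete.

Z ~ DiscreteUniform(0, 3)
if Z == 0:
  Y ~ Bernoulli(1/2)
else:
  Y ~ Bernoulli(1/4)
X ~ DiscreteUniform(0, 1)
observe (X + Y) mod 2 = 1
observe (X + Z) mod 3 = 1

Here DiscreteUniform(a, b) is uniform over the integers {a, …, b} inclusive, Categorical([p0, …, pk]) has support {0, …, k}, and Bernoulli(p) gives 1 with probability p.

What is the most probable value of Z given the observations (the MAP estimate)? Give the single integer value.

Enumerate traces; 3 have nonzero weight after conditioning:
  (Z=0, Y=0, X=1) weight 1/16
  (Z=1, Y=1, X=0) weight 1/32
  (Z=3, Y=0, X=1) weight 3/32
Group by Z:
  weight(Z=0) = 1/16
  weight(Z=1) = 1/32
  weight(Z=3) = 3/32
Total weight = 1/16 + 1/32 + 3/32 = 3/16
P(Z=0 | obs) = 1/16 / 3/16 = 1/3
P(Z=1 | obs) = 1/32 / 3/16 = 1/6
P(Z=3 | obs) = 3/32 / 3/16 = 1/2
argmax = 3

argmax_v P(Z = v | obs) = 3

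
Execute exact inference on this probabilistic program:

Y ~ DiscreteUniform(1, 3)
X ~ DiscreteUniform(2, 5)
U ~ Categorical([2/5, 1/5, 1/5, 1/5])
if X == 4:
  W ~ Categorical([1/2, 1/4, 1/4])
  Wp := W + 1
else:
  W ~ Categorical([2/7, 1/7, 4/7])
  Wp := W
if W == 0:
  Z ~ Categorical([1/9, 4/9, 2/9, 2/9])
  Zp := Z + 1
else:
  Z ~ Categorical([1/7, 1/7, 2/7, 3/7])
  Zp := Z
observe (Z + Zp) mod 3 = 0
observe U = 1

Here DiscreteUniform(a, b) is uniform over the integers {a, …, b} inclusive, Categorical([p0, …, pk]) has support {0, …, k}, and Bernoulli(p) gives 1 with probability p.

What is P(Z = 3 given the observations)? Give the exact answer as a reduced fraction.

Enumerate traces; 60 have nonzero weight after conditioning:
  (Y=1, X=2, U=1, W=0, Z=1) weight 2/945
  (Y=1, X=2, U=1, W=1, Z=0) weight 1/2940
  (Y=1, X=2, U=1, W=1, Z=3) weight 1/980
  (Y=1, X=2, U=1, W=2, Z=0) weight 1/735
  (Y=1, X=2, U=1, W=2, Z=3) weight 1/245
  (Y=1, X=3, U=1, W=0, Z=1) weight 2/945
  (Y=1, X=3, U=1, W=1, Z=0) weight 1/2940
  (Y=1, X=3, U=1, W=1, Z=3) weight 1/980
  … 52 more
Group by Z:
  weight(Z=0) = 37/1960
  weight(Z=1) = 19/630
  weight(Z=3) = 111/1960
Total weight = 37/1960 + 19/630 + 111/1960 = 233/2205
P(Z=0 | obs) = 37/1960 / 233/2205 = 333/1864
P(Z=1 | obs) = 19/630 / 233/2205 = 133/466
P(Z=3 | obs) = 111/1960 / 233/2205 = 999/1864

P(Z = 3 | obs) = 999/1864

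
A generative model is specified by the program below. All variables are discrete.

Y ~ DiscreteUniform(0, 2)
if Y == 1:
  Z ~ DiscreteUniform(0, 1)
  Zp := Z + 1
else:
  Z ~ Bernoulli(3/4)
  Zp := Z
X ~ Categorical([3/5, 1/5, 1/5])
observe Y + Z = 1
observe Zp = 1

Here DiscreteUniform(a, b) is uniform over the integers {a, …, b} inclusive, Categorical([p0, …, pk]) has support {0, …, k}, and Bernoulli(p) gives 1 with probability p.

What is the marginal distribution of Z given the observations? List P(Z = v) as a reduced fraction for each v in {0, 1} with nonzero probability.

P(Z=0) = 2/5, P(Z=1) = 3/5

Enumerate traces; 6 have nonzero weight after conditioning:
  (Y=0, Z=1, X=0) weight 3/20
  (Y=0, Z=1, X=1) weight 1/20
  (Y=0, Z=1, X=2) weight 1/20
  (Y=1, Z=0, X=0) weight 1/10
  (Y=1, Z=0, X=1) weight 1/30
  (Y=1, Z=0, X=2) weight 1/30
Group by Z:
  weight(Z=0) = 1/6
  weight(Z=1) = 1/4
Total weight = 1/6 + 1/4 = 5/12
P(Z=0 | obs) = 1/6 / 5/12 = 2/5
P(Z=1 | obs) = 1/4 / 5/12 = 3/5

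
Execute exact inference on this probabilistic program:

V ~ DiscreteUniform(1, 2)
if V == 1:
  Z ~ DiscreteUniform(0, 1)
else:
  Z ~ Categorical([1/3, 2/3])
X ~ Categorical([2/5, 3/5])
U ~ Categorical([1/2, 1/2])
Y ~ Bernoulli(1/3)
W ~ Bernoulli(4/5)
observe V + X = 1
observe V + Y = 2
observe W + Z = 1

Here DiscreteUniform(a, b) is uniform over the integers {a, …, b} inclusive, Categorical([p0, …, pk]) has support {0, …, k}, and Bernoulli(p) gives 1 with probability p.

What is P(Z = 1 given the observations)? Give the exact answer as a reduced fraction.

Enumerate traces; 4 have nonzero weight after conditioning:
  (V=1, Z=0, X=0, U=0, Y=1, W=1) weight 1/75
  (V=1, Z=0, X=0, U=1, Y=1, W=1) weight 1/75
  (V=1, Z=1, X=0, U=0, Y=1, W=0) weight 1/300
  (V=1, Z=1, X=0, U=1, Y=1, W=0) weight 1/300
Group by Z:
  weight(Z=0) = 2/75
  weight(Z=1) = 1/150
Total weight = 2/75 + 1/150 = 1/30
P(Z=0 | obs) = 2/75 / 1/30 = 4/5
P(Z=1 | obs) = 1/150 / 1/30 = 1/5

P(Z = 1 | obs) = 1/5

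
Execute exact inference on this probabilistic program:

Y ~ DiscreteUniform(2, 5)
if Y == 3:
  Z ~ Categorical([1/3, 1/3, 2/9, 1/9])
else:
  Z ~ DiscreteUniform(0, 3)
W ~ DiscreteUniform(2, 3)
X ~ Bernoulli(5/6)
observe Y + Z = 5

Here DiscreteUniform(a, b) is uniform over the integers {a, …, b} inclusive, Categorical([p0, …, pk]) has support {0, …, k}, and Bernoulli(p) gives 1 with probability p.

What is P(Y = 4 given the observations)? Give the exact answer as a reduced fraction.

Enumerate traces; 16 have nonzero weight after conditioning:
  (Y=2, Z=3, W=2, X=0) weight 1/192
  (Y=2, Z=3, W=2, X=1) weight 5/192
  (Y=2, Z=3, W=3, X=0) weight 1/192
  (Y=2, Z=3, W=3, X=1) weight 5/192
  (Y=3, Z=2, W=2, X=0) weight 1/216
  (Y=3, Z=2, W=2, X=1) weight 5/216
  (Y=3, Z=2, W=3, X=0) weight 1/216
  (Y=3, Z=2, W=3, X=1) weight 5/216
  (Y=4, Z=1, W=2, X=0) weight 1/192
  (Y=5, Z=0, W=2, X=0) weight 1/192
  … 6 more
Group by Y:
  weight(Y=2) = 1/16
  weight(Y=3) = 1/18
  weight(Y=4) = 1/16
  weight(Y=5) = 1/16
Total weight = 1/16 + 1/18 + 1/16 + 1/16 = 35/144
P(Y=2 | obs) = 1/16 / 35/144 = 9/35
P(Y=3 | obs) = 1/18 / 35/144 = 8/35
P(Y=4 | obs) = 1/16 / 35/144 = 9/35
P(Y=5 | obs) = 1/16 / 35/144 = 9/35

P(Y = 4 | obs) = 9/35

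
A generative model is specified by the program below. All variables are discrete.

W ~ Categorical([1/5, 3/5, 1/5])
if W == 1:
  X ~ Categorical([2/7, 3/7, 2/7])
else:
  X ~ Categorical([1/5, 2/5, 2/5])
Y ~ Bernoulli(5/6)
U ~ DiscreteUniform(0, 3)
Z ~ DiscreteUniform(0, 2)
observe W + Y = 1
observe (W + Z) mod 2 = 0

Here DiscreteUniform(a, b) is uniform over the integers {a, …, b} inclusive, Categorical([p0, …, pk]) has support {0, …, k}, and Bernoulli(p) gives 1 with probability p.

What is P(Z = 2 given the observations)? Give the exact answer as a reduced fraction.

Enumerate traces; 36 have nonzero weight after conditioning:
  (W=0, X=0, Y=1, U=0, Z=0) weight 1/360
  (W=0, X=0, Y=1, U=0, Z=2) weight 1/360
  (W=0, X=0, Y=1, U=1, Z=0) weight 1/360
  (W=0, X=0, Y=1, U=1, Z=2) weight 1/360
  (W=0, X=0, Y=1, U=2, Z=0) weight 1/360
  (W=0, X=0, Y=1, U=2, Z=2) weight 1/360
  (W=0, X=0, Y=1, U=3, Z=0) weight 1/360
  (W=0, X=0, Y=1, U=3, Z=2) weight 1/360
  (W=1, X=0, Y=0, U=0, Z=1) weight 1/420
  … 27 more
Group by Z:
  weight(Z=0) = 1/18
  weight(Z=1) = 1/30
  weight(Z=2) = 1/18
Total weight = 1/18 + 1/30 + 1/18 = 13/90
P(Z=0 | obs) = 1/18 / 13/90 = 5/13
P(Z=1 | obs) = 1/30 / 13/90 = 3/13
P(Z=2 | obs) = 1/18 / 13/90 = 5/13

P(Z = 2 | obs) = 5/13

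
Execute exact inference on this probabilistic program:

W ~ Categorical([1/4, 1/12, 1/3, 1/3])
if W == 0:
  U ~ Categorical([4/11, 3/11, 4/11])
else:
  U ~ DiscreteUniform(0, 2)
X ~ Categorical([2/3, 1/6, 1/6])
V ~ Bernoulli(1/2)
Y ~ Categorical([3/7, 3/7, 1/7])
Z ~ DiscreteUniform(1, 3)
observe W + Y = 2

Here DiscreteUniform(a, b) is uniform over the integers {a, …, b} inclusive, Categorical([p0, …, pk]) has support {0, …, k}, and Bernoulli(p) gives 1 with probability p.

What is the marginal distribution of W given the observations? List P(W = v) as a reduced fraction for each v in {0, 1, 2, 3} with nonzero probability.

Enumerate traces; 162 have nonzero weight after conditioning:
  (W=0, U=0, X=0, V=0, Y=2, Z=1) weight 1/693
  (W=0, U=0, X=0, V=0, Y=2, Z=2) weight 1/693
  (W=0, U=0, X=0, V=0, Y=2, Z=3) weight 1/693
  (W=0, U=0, X=0, V=1, Y=2, Z=1) weight 1/693
  (W=0, U=0, X=0, V=1, Y=2, Z=2) weight 1/693
  (W=0, U=0, X=0, V=1, Y=2, Z=3) weight 1/693
  (W=0, U=0, X=1, V=0, Y=2, Z=1) weight 1/2772
  (W=0, U=0, X=1, V=0, Y=2, Z=2) weight 1/2772
  (W=1, U=0, X=0, V=0, Y=1, Z=1) weight 1/756
  (W=2, U=0, X=0, V=0, Y=0, Z=1) weight 1/189
  … 152 more
Group by W:
  weight(W=0) = 1/28
  weight(W=1) = 1/28
  weight(W=2) = 1/7
Total weight = 1/28 + 1/28 + 1/7 = 3/14
P(W=0 | obs) = 1/28 / 3/14 = 1/6
P(W=1 | obs) = 1/28 / 3/14 = 1/6
P(W=2 | obs) = 1/7 / 3/14 = 2/3

P(W=0) = 1/6, P(W=1) = 1/6, P(W=2) = 2/3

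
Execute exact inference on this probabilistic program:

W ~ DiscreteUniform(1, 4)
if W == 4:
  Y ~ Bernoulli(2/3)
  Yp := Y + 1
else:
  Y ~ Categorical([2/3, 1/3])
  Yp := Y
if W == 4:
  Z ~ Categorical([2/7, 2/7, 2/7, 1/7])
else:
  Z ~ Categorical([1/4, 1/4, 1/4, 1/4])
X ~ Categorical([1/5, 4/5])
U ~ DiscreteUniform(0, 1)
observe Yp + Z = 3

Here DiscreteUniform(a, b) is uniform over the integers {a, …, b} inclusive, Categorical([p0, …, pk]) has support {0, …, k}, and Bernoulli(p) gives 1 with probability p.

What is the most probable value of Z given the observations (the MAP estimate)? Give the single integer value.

argmax_v P(Z = v | obs) = 3

Enumerate traces; 32 have nonzero weight after conditioning:
  (W=1, Y=0, Z=3, X=0, U=0) weight 1/240
  (W=1, Y=0, Z=3, X=0, U=1) weight 1/240
  (W=1, Y=0, Z=3, X=1, U=0) weight 1/60
  (W=1, Y=0, Z=3, X=1, U=1) weight 1/60
  (W=1, Y=1, Z=2, X=0, U=0) weight 1/480
  (W=1, Y=1, Z=2, X=0, U=1) weight 1/480
  (W=1, Y=1, Z=2, X=1, U=0) weight 1/120
  (W=1, Y=1, Z=2, X=1, U=1) weight 1/120
  (W=4, Y=1, Z=1, X=0, U=0) weight 1/210
  … 23 more
Group by Z:
  weight(Z=1) = 1/21
  weight(Z=2) = 29/336
  weight(Z=3) = 1/8
Total weight = 1/21 + 29/336 + 1/8 = 29/112
P(Z=1 | obs) = 1/21 / 29/112 = 16/87
P(Z=2 | obs) = 29/336 / 29/112 = 1/3
P(Z=3 | obs) = 1/8 / 29/112 = 14/29
argmax = 3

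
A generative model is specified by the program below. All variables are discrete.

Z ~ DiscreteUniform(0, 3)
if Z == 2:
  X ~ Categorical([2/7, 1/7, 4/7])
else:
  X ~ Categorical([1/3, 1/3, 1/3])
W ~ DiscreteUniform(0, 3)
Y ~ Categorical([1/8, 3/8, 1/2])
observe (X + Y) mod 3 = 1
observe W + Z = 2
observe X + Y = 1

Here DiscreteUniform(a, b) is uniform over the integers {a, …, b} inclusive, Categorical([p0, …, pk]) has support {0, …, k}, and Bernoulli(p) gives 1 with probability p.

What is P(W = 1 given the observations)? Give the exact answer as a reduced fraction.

P(W = 1 | obs) = 4/11

Enumerate traces; 6 have nonzero weight after conditioning:
  (Z=0, X=0, W=2, Y=1) weight 1/128
  (Z=0, X=1, W=2, Y=0) weight 1/384
  (Z=1, X=0, W=1, Y=1) weight 1/128
  (Z=1, X=1, W=1, Y=0) weight 1/384
  (Z=2, X=0, W=0, Y=1) weight 3/448
  (Z=2, X=1, W=0, Y=0) weight 1/896
Group by W:
  weight(W=0) = 1/128
  weight(W=1) = 1/96
  weight(W=2) = 1/96
Total weight = 1/128 + 1/96 + 1/96 = 11/384
P(W=0 | obs) = 1/128 / 11/384 = 3/11
P(W=1 | obs) = 1/96 / 11/384 = 4/11
P(W=2 | obs) = 1/96 / 11/384 = 4/11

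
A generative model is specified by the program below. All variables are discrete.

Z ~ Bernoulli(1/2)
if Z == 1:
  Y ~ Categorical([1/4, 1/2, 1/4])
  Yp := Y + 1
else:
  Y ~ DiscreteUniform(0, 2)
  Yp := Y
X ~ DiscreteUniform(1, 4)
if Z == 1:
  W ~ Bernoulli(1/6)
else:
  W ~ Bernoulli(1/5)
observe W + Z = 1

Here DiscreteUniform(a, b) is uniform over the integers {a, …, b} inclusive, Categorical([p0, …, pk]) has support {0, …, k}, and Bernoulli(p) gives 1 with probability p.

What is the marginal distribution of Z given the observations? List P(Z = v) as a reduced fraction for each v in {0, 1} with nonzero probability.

P(Z=0) = 6/31, P(Z=1) = 25/31

Enumerate traces; 24 have nonzero weight after conditioning:
  (Z=0, Y=0, X=1, W=1) weight 1/120
  (Z=0, Y=0, X=2, W=1) weight 1/120
  (Z=0, Y=0, X=3, W=1) weight 1/120
  (Z=0, Y=0, X=4, W=1) weight 1/120
  (Z=0, Y=1, X=1, W=1) weight 1/120
  (Z=0, Y=1, X=2, W=1) weight 1/120
  (Z=0, Y=1, X=3, W=1) weight 1/120
  (Z=0, Y=1, X=4, W=1) weight 1/120
  (Z=1, Y=0, X=1, W=0) weight 5/192
  … 15 more
Group by Z:
  weight(Z=0) = 1/10
  weight(Z=1) = 5/12
Total weight = 1/10 + 5/12 = 31/60
P(Z=0 | obs) = 1/10 / 31/60 = 6/31
P(Z=1 | obs) = 5/12 / 31/60 = 25/31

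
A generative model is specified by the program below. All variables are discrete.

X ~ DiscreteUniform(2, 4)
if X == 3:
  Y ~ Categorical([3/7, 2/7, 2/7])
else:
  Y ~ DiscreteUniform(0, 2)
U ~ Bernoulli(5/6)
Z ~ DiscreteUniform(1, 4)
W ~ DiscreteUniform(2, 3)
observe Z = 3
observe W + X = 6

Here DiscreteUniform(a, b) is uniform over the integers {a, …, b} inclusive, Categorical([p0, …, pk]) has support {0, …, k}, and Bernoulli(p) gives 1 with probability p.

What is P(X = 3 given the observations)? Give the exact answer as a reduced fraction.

Enumerate traces; 12 have nonzero weight after conditioning:
  (X=3, Y=0, U=0, Z=3, W=3) weight 1/336
  (X=3, Y=0, U=1, Z=3, W=3) weight 5/336
  (X=3, Y=1, U=0, Z=3, W=3) weight 1/504
  (X=3, Y=1, U=1, Z=3, W=3) weight 5/504
  (X=3, Y=2, U=0, Z=3, W=3) weight 1/504
  (X=3, Y=2, U=1, Z=3, W=3) weight 5/504
  (X=4, Y=0, U=0, Z=3, W=2) weight 1/432
  (X=4, Y=0, U=1, Z=3, W=2) weight 5/432
  … 4 more
Group by X:
  weight(X=3) = 1/24
  weight(X=4) = 1/24
Total weight = 1/24 + 1/24 = 1/12
P(X=3 | obs) = 1/24 / 1/12 = 1/2
P(X=4 | obs) = 1/24 / 1/12 = 1/2

P(X = 3 | obs) = 1/2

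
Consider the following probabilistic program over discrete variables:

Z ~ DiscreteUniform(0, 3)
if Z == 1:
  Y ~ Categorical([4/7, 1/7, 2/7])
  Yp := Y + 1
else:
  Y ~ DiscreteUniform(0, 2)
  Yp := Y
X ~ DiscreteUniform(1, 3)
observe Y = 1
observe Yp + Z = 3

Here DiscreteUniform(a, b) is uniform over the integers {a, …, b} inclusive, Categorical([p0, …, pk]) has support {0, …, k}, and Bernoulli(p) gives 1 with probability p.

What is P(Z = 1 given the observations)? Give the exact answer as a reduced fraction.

Enumerate traces; 6 have nonzero weight after conditioning:
  (Z=1, Y=1, X=1) weight 1/84
  (Z=1, Y=1, X=2) weight 1/84
  (Z=1, Y=1, X=3) weight 1/84
  (Z=2, Y=1, X=1) weight 1/36
  (Z=2, Y=1, X=2) weight 1/36
  (Z=2, Y=1, X=3) weight 1/36
Group by Z:
  weight(Z=1) = 1/28
  weight(Z=2) = 1/12
Total weight = 1/28 + 1/12 = 5/42
P(Z=1 | obs) = 1/28 / 5/42 = 3/10
P(Z=2 | obs) = 1/12 / 5/42 = 7/10

P(Z = 1 | obs) = 3/10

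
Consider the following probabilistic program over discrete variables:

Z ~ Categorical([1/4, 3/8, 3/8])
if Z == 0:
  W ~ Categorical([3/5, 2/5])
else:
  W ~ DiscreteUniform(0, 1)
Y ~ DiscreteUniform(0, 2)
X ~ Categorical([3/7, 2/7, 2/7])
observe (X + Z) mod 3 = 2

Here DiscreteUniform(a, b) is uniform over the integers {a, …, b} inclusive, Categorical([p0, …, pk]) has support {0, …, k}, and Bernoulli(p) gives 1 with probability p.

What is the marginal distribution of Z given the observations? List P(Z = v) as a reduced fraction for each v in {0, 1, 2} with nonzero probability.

P(Z=0) = 4/19, P(Z=1) = 6/19, P(Z=2) = 9/19

Enumerate traces; 18 have nonzero weight after conditioning:
  (Z=0, W=0, Y=0, X=2) weight 1/70
  (Z=0, W=0, Y=1, X=2) weight 1/70
  (Z=0, W=0, Y=2, X=2) weight 1/70
  (Z=0, W=1, Y=0, X=2) weight 1/105
  (Z=0, W=1, Y=1, X=2) weight 1/105
  (Z=0, W=1, Y=2, X=2) weight 1/105
  (Z=1, W=0, Y=0, X=1) weight 1/56
  (Z=1, W=0, Y=1, X=1) weight 1/56
  (Z=2, W=0, Y=0, X=0) weight 3/112
  … 9 more
Group by Z:
  weight(Z=0) = 1/14
  weight(Z=1) = 3/28
  weight(Z=2) = 9/56
Total weight = 1/14 + 3/28 + 9/56 = 19/56
P(Z=0 | obs) = 1/14 / 19/56 = 4/19
P(Z=1 | obs) = 3/28 / 19/56 = 6/19
P(Z=2 | obs) = 9/56 / 19/56 = 9/19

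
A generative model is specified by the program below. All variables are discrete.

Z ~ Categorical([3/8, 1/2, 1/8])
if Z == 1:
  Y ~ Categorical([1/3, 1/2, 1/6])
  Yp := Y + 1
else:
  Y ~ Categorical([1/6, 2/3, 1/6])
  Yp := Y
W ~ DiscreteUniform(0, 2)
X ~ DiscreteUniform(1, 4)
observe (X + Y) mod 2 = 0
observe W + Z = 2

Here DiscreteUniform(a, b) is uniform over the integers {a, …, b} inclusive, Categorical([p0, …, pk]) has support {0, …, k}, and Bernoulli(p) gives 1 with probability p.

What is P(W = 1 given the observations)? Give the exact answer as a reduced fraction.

Enumerate traces; 18 have nonzero weight after conditioning:
  (Z=0, Y=0, W=2, X=2) weight 1/192
  (Z=0, Y=0, W=2, X=4) weight 1/192
  (Z=0, Y=1, W=2, X=1) weight 1/48
  (Z=0, Y=1, W=2, X=3) weight 1/48
  (Z=0, Y=2, W=2, X=2) weight 1/192
  (Z=0, Y=2, W=2, X=4) weight 1/192
  (Z=1, Y=0, W=1, X=2) weight 1/72
  (Z=1, Y=0, W=1, X=4) weight 1/72
  (Z=2, Y=0, W=0, X=2) weight 1/576
  … 9 more
Group by W:
  weight(W=0) = 1/48
  weight(W=1) = 1/12
  weight(W=2) = 1/16
Total weight = 1/48 + 1/12 + 1/16 = 1/6
P(W=0 | obs) = 1/48 / 1/6 = 1/8
P(W=1 | obs) = 1/12 / 1/6 = 1/2
P(W=2 | obs) = 1/16 / 1/6 = 3/8

P(W = 1 | obs) = 1/2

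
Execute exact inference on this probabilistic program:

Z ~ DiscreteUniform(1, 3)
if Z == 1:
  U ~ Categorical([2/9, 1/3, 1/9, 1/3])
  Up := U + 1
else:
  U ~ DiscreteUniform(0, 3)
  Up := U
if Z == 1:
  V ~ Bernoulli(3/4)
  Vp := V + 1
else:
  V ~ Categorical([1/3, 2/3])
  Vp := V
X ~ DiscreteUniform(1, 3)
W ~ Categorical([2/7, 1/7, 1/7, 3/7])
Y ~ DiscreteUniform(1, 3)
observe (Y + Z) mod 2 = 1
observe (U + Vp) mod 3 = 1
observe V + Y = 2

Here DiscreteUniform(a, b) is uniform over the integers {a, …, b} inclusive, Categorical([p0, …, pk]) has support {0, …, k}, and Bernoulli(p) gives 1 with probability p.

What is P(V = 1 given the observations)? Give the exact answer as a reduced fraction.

Enumerate traces; 60 have nonzero weight after conditioning:
  (Z=1, U=0, V=0, X=1, W=0, Y=2) weight 1/1701
  (Z=1, U=0, V=0, X=1, W=1, Y=2) weight 1/3402
  (Z=1, U=0, V=0, X=1, W=2, Y=2) weight 1/3402
  (Z=1, U=0, V=0, X=1, W=3, Y=2) weight 1/1134
  (Z=1, U=0, V=0, X=2, W=0, Y=2) weight 1/1701
  (Z=1, U=0, V=0, X=2, W=1, Y=2) weight 1/3402
  (Z=1, U=0, V=0, X=2, W=2, Y=2) weight 1/3402
  (Z=1, U=0, V=0, X=2, W=3, Y=2) weight 1/1134
  (Z=2, U=0, V=1, X=1, W=0, Y=1) weight 1/567
  … 51 more
Group by V:
  weight(V=0) = 2/81
  weight(V=1) = 1/27
Total weight = 2/81 + 1/27 = 5/81
P(V=0 | obs) = 2/81 / 5/81 = 2/5
P(V=1 | obs) = 1/27 / 5/81 = 3/5

P(V = 1 | obs) = 3/5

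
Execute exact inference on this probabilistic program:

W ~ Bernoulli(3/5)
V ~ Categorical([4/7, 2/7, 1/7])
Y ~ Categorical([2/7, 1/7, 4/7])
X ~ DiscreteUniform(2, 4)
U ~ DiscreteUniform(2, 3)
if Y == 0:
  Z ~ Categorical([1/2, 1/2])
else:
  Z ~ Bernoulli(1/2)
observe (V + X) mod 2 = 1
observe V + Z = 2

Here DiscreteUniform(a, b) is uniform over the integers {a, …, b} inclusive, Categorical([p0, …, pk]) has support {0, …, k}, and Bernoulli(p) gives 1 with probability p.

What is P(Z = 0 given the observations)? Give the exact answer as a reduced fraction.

P(Z = 0 | obs) = 1/5

Enumerate traces; 36 have nonzero weight after conditioning:
  (W=0, V=1, Y=0, X=2, U=2, Z=1) weight 2/735
  (W=0, V=1, Y=0, X=2, U=3, Z=1) weight 2/735
  (W=0, V=1, Y=0, X=4, U=2, Z=1) weight 2/735
  (W=0, V=1, Y=0, X=4, U=3, Z=1) weight 2/735
  (W=0, V=1, Y=1, X=2, U=2, Z=1) weight 1/735
  (W=0, V=1, Y=1, X=2, U=3, Z=1) weight 1/735
  (W=0, V=1, Y=1, X=4, U=2, Z=1) weight 1/735
  (W=0, V=1, Y=1, X=4, U=3, Z=1) weight 1/735
  (W=0, V=2, Y=0, X=3, U=2, Z=0) weight 1/735
  … 27 more
Group by Z:
  weight(Z=0) = 1/42
  weight(Z=1) = 2/21
Total weight = 1/42 + 2/21 = 5/42
P(Z=0 | obs) = 1/42 / 5/42 = 1/5
P(Z=1 | obs) = 2/21 / 5/42 = 4/5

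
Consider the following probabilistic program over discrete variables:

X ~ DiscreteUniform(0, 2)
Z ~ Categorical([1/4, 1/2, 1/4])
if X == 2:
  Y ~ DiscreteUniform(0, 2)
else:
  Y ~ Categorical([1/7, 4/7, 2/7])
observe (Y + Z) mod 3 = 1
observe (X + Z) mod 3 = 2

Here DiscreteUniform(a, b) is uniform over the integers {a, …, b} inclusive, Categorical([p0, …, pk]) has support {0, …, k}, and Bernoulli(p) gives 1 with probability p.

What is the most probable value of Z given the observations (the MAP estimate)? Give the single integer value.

Enumerate traces; 3 have nonzero weight after conditioning:
  (X=0, Z=2, Y=2) weight 1/42
  (X=1, Z=1, Y=0) weight 1/42
  (X=2, Z=0, Y=1) weight 1/36
Group by Z:
  weight(Z=0) = 1/36
  weight(Z=1) = 1/42
  weight(Z=2) = 1/42
Total weight = 1/36 + 1/42 + 1/42 = 19/252
P(Z=0 | obs) = 1/36 / 19/252 = 7/19
P(Z=1 | obs) = 1/42 / 19/252 = 6/19
P(Z=2 | obs) = 1/42 / 19/252 = 6/19
argmax = 0

argmax_v P(Z = v | obs) = 0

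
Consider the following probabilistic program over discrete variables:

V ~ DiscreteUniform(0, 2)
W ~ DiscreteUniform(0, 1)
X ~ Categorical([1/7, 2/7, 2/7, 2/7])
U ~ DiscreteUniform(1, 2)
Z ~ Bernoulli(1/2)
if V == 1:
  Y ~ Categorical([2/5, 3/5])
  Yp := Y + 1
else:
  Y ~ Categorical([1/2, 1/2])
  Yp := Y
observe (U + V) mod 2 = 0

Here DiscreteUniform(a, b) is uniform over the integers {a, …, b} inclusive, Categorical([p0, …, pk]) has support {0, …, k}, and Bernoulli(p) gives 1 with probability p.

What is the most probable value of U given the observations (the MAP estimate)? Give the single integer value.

Enumerate traces; 96 have nonzero weight after conditioning:
  (V=0, W=0, X=0, U=2, Z=0, Y=0) weight 1/336
  (V=0, W=0, X=0, U=2, Z=0, Y=1) weight 1/336
  (V=0, W=0, X=0, U=2, Z=1, Y=0) weight 1/336
  (V=0, W=0, X=0, U=2, Z=1, Y=1) weight 1/336
  (V=0, W=0, X=1, U=2, Z=0, Y=0) weight 1/168
  (V=0, W=0, X=1, U=2, Z=0, Y=1) weight 1/168
  (V=0, W=0, X=1, U=2, Z=1, Y=0) weight 1/168
  (V=0, W=0, X=1, U=2, Z=1, Y=1) weight 1/168
  (V=1, W=0, X=0, U=1, Z=0, Y=0) weight 1/420
  … 87 more
Group by U:
  weight(U=1) = 1/6
  weight(U=2) = 1/3
Total weight = 1/6 + 1/3 = 1/2
P(U=1 | obs) = 1/6 / 1/2 = 1/3
P(U=2 | obs) = 1/3 / 1/2 = 2/3
argmax = 2

argmax_v P(U = v | obs) = 2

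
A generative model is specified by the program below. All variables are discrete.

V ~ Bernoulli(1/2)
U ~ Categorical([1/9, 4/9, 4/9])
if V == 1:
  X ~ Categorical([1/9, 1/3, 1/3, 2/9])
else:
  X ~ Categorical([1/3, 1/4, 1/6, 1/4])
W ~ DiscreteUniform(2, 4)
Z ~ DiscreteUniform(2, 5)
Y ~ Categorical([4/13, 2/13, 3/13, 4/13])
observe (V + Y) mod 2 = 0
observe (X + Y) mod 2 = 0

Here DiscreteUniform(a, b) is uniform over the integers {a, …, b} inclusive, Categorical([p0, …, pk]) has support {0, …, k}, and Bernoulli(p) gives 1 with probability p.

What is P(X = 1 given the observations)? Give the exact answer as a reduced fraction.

P(X = 1 | obs) = 12/41

Enumerate traces; 288 have nonzero weight after conditioning:
  (V=0, U=0, X=0, W=2, Z=2, Y=0) weight 1/2106
  (V=0, U=0, X=0, W=2, Z=2, Y=2) weight 1/2808
  (V=0, U=0, X=0, W=2, Z=3, Y=0) weight 1/2106
  (V=0, U=0, X=0, W=2, Z=3, Y=2) weight 1/2808
  (V=0, U=0, X=0, W=2, Z=4, Y=0) weight 1/2106
  (V=0, U=0, X=0, W=2, Z=4, Y=2) weight 1/2808
  (V=0, U=0, X=0, W=2, Z=5, Y=0) weight 1/2106
  (V=0, U=0, X=0, W=2, Z=5, Y=2) weight 1/2808
  (V=0, U=0, X=2, W=2, Z=2, Y=0) weight 1/4212
  (V=1, U=0, X=1, W=2, Z=2, Y=1) weight 1/4212
  … 278 more
Group by X:
  weight(X=0) = 7/78
  weight(X=1) = 1/13
  weight(X=2) = 7/156
  weight(X=3) = 2/39
Total weight = 7/78 + 1/13 + 7/156 + 2/39 = 41/156
P(X=0 | obs) = 7/78 / 41/156 = 14/41
P(X=1 | obs) = 1/13 / 41/156 = 12/41
P(X=2 | obs) = 7/156 / 41/156 = 7/41
P(X=3 | obs) = 2/39 / 41/156 = 8/41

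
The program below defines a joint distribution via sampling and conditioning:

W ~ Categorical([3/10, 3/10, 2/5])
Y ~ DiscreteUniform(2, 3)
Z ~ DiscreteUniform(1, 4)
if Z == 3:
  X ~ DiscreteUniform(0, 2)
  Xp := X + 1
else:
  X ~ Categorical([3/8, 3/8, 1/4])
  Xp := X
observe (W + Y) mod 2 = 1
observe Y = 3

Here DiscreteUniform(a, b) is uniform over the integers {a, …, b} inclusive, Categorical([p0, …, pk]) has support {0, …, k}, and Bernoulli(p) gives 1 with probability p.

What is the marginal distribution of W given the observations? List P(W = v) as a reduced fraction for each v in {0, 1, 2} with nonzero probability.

P(W=0) = 3/7, P(W=2) = 4/7

Enumerate traces; 24 have nonzero weight after conditioning:
  (W=0, Y=3, Z=1, X=0) weight 9/640
  (W=0, Y=3, Z=1, X=1) weight 9/640
  (W=0, Y=3, Z=1, X=2) weight 3/320
  (W=0, Y=3, Z=2, X=0) weight 9/640
  (W=0, Y=3, Z=2, X=1) weight 9/640
  (W=0, Y=3, Z=2, X=2) weight 3/320
  (W=0, Y=3, Z=3, X=0) weight 1/80
  (W=0, Y=3, Z=3, X=1) weight 1/80
  (W=2, Y=3, Z=1, X=0) weight 3/160
  … 15 more
Group by W:
  weight(W=0) = 3/20
  weight(W=2) = 1/5
Total weight = 3/20 + 1/5 = 7/20
P(W=0 | obs) = 3/20 / 7/20 = 3/7
P(W=2 | obs) = 1/5 / 7/20 = 4/7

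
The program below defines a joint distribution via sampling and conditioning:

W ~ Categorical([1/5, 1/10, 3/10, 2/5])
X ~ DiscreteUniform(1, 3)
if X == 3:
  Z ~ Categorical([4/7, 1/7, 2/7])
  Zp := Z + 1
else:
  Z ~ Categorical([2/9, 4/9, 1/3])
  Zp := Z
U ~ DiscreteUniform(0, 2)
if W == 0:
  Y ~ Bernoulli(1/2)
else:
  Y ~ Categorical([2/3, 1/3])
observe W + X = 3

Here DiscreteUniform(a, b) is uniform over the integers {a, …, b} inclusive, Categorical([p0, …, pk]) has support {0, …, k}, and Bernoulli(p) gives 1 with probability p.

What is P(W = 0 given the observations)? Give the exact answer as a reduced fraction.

Enumerate traces; 54 have nonzero weight after conditioning:
  (W=0, X=3, Z=0, U=0, Y=0) weight 2/315
  (W=0, X=3, Z=0, U=0, Y=1) weight 2/315
  (W=0, X=3, Z=0, U=1, Y=0) weight 2/315
  (W=0, X=3, Z=0, U=1, Y=1) weight 2/315
  (W=0, X=3, Z=0, U=2, Y=0) weight 2/315
  (W=0, X=3, Z=0, U=2, Y=1) weight 2/315
  (W=0, X=3, Z=1, U=0, Y=0) weight 1/630
  (W=0, X=3, Z=1, U=0, Y=1) weight 1/630
  (W=1, X=2, Z=0, U=0, Y=0) weight 2/1215
  (W=2, X=1, Z=0, U=0, Y=0) weight 2/405
  … 44 more
Group by W:
  weight(W=0) = 1/15
  weight(W=1) = 1/30
  weight(W=2) = 1/10
Total weight = 1/15 + 1/30 + 1/10 = 1/5
P(W=0 | obs) = 1/15 / 1/5 = 1/3
P(W=1 | obs) = 1/30 / 1/5 = 1/6
P(W=2 | obs) = 1/10 / 1/5 = 1/2

P(W = 0 | obs) = 1/3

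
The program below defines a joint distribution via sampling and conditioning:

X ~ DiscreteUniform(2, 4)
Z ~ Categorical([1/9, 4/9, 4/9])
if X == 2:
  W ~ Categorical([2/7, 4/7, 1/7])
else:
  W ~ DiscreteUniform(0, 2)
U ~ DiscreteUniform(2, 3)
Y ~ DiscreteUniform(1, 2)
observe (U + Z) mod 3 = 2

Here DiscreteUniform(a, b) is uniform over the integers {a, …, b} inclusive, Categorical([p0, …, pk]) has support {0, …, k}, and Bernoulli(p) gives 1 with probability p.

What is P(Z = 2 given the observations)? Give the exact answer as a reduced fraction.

P(Z = 2 | obs) = 4/5

Enumerate traces; 36 have nonzero weight after conditioning:
  (X=2, Z=0, W=0, U=2, Y=1) weight 1/378
  (X=2, Z=0, W=0, U=2, Y=2) weight 1/378
  (X=2, Z=0, W=1, U=2, Y=1) weight 1/189
  (X=2, Z=0, W=1, U=2, Y=2) weight 1/189
  (X=2, Z=0, W=2, U=2, Y=1) weight 1/756
  (X=2, Z=0, W=2, U=2, Y=2) weight 1/756
  (X=2, Z=2, W=0, U=3, Y=1) weight 2/189
  (X=2, Z=2, W=0, U=3, Y=2) weight 2/189
  … 28 more
Group by Z:
  weight(Z=0) = 1/18
  weight(Z=2) = 2/9
Total weight = 1/18 + 2/9 = 5/18
P(Z=0 | obs) = 1/18 / 5/18 = 1/5
P(Z=2 | obs) = 2/9 / 5/18 = 4/5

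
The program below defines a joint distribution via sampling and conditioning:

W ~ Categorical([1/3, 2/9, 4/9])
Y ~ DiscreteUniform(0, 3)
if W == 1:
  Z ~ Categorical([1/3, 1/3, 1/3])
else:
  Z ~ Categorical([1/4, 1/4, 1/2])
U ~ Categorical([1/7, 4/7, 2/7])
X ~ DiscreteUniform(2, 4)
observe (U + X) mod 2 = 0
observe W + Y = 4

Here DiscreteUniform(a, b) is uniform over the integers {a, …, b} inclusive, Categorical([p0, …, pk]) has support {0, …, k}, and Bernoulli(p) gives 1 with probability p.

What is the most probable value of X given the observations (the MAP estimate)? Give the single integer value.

argmax_v P(X = v | obs) = 3

Enumerate traces; 30 have nonzero weight after conditioning:
  (W=1, Y=3, Z=0, U=0, X=2) weight 1/1134
  (W=1, Y=3, Z=0, U=0, X=4) weight 1/1134
  (W=1, Y=3, Z=0, U=1, X=3) weight 2/567
  (W=1, Y=3, Z=0, U=2, X=2) weight 1/567
  (W=1, Y=3, Z=0, U=2, X=4) weight 1/567
  (W=1, Y=3, Z=1, U=0, X=2) weight 1/1134
  (W=1, Y=3, Z=1, U=0, X=4) weight 1/1134
  (W=1, Y=3, Z=1, U=1, X=3) weight 2/567
  … 22 more
Group by X:
  weight(X=2) = 1/42
  weight(X=3) = 2/63
  weight(X=4) = 1/42
Total weight = 1/42 + 2/63 + 1/42 = 5/63
P(X=2 | obs) = 1/42 / 5/63 = 3/10
P(X=3 | obs) = 2/63 / 5/63 = 2/5
P(X=4 | obs) = 1/42 / 5/63 = 3/10
argmax = 3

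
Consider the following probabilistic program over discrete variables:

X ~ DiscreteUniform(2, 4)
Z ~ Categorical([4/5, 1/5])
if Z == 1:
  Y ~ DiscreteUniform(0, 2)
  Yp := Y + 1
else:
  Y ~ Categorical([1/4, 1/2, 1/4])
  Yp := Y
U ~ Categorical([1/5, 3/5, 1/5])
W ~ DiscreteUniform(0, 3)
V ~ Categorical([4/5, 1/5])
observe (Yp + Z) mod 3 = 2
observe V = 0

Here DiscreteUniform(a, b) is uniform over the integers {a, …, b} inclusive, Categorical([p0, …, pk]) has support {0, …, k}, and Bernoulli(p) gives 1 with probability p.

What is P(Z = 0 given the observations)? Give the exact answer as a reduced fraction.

P(Z = 0 | obs) = 3/4

Enumerate traces; 72 have nonzero weight after conditioning:
  (X=2, Z=0, Y=2, U=0, W=0, V=0) weight 1/375
  (X=2, Z=0, Y=2, U=0, W=1, V=0) weight 1/375
  (X=2, Z=0, Y=2, U=0, W=2, V=0) weight 1/375
  (X=2, Z=0, Y=2, U=0, W=3, V=0) weight 1/375
  (X=2, Z=0, Y=2, U=1, W=0, V=0) weight 1/125
  (X=2, Z=0, Y=2, U=1, W=1, V=0) weight 1/125
  (X=2, Z=0, Y=2, U=1, W=2, V=0) weight 1/125
  (X=2, Z=0, Y=2, U=1, W=3, V=0) weight 1/125
  (X=2, Z=1, Y=0, U=0, W=0, V=0) weight 1/1125
  … 63 more
Group by Z:
  weight(Z=0) = 4/25
  weight(Z=1) = 4/75
Total weight = 4/25 + 4/75 = 16/75
P(Z=0 | obs) = 4/25 / 16/75 = 3/4
P(Z=1 | obs) = 4/75 / 16/75 = 1/4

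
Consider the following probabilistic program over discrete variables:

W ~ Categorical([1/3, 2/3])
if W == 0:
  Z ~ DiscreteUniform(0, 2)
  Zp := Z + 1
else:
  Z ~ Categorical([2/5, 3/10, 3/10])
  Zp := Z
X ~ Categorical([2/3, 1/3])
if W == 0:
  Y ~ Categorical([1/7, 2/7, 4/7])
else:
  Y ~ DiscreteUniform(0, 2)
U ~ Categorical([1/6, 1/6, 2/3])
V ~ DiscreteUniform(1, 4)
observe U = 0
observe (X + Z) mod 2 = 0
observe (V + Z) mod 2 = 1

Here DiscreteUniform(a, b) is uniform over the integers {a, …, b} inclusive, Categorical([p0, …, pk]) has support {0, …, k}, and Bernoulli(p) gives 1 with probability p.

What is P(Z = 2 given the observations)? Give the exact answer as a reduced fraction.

P(Z = 2 | obs) = 7/19

Enumerate traces; 36 have nonzero weight after conditioning:
  (W=0, Z=0, X=0, Y=0, U=0, V=1) weight 1/2268
  (W=0, Z=0, X=0, Y=0, U=0, V=3) weight 1/2268
  (W=0, Z=0, X=0, Y=1, U=0, V=1) weight 1/1134
  (W=0, Z=0, X=0, Y=1, U=0, V=3) weight 1/1134
  (W=0, Z=0, X=0, Y=2, U=0, V=1) weight 1/567
  (W=0, Z=0, X=0, Y=2, U=0, V=3) weight 1/567
  (W=0, Z=1, X=1, Y=0, U=0, V=2) weight 1/4536
  (W=0, Z=1, X=1, Y=0, U=0, V=4) weight 1/4536
  (W=0, Z=2, X=0, Y=0, U=0, V=1) weight 1/2268
  … 27 more
Group by Z:
  weight(Z=0) = 17/810
  weight(Z=1) = 7/810
  weight(Z=2) = 7/405
Total weight = 17/810 + 7/810 + 7/405 = 19/405
P(Z=0 | obs) = 17/810 / 19/405 = 17/38
P(Z=1 | obs) = 7/810 / 19/405 = 7/38
P(Z=2 | obs) = 7/405 / 19/405 = 7/19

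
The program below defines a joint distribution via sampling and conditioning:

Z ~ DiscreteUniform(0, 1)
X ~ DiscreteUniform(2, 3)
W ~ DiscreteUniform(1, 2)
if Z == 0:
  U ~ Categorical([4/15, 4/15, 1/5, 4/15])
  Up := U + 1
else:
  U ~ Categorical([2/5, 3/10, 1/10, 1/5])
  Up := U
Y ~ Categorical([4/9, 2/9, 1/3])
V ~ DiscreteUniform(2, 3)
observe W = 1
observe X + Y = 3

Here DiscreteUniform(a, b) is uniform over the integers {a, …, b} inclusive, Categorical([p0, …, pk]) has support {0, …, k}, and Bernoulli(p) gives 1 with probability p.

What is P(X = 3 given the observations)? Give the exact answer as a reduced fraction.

P(X = 3 | obs) = 2/3

Enumerate traces; 32 have nonzero weight after conditioning:
  (Z=0, X=2, W=1, U=0, Y=1, V=2) weight 1/270
  (Z=0, X=2, W=1, U=0, Y=1, V=3) weight 1/270
  (Z=0, X=2, W=1, U=1, Y=1, V=2) weight 1/270
  (Z=0, X=2, W=1, U=1, Y=1, V=3) weight 1/270
  (Z=0, X=2, W=1, U=2, Y=1, V=2) weight 1/360
  (Z=0, X=2, W=1, U=2, Y=1, V=3) weight 1/360
  (Z=0, X=2, W=1, U=3, Y=1, V=2) weight 1/270
  (Z=0, X=2, W=1, U=3, Y=1, V=3) weight 1/270
  (Z=0, X=3, W=1, U=0, Y=0, V=2) weight 1/135
  … 23 more
Group by X:
  weight(X=2) = 1/18
  weight(X=3) = 1/9
Total weight = 1/18 + 1/9 = 1/6
P(X=2 | obs) = 1/18 / 1/6 = 1/3
P(X=3 | obs) = 1/9 / 1/6 = 2/3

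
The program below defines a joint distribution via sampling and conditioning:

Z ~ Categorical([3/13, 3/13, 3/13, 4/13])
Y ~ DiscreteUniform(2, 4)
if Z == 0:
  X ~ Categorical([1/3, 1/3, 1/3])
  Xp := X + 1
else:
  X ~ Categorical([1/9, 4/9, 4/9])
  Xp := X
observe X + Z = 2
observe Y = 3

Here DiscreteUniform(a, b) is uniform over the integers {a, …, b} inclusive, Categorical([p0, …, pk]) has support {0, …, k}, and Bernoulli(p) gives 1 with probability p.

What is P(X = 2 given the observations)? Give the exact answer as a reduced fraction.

Enumerate traces; 3 have nonzero weight after conditioning:
  (Z=0, Y=3, X=2) weight 1/39
  (Z=1, Y=3, X=1) weight 4/117
  (Z=2, Y=3, X=0) weight 1/117
Group by X:
  weight(X=0) = 1/117
  weight(X=1) = 4/117
  weight(X=2) = 1/39
Total weight = 1/117 + 4/117 + 1/39 = 8/117
P(X=0 | obs) = 1/117 / 8/117 = 1/8
P(X=1 | obs) = 4/117 / 8/117 = 1/2
P(X=2 | obs) = 1/39 / 8/117 = 3/8

P(X = 2 | obs) = 3/8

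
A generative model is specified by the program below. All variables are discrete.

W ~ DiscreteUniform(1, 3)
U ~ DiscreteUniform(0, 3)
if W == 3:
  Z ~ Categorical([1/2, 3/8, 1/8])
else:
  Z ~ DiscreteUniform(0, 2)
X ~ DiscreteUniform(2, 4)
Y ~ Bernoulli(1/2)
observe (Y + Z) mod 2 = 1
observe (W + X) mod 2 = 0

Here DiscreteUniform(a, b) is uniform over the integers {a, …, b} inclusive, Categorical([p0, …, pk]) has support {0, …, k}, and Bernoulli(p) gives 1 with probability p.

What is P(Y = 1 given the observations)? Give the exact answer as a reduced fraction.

P(Y = 1 | obs) = 21/32

Enumerate traces; 48 have nonzero weight after conditioning:
  (W=1, U=0, Z=0, X=3, Y=1) weight 1/216
  (W=1, U=0, Z=1, X=3, Y=0) weight 1/216
  (W=1, U=0, Z=2, X=3, Y=1) weight 1/216
  (W=1, U=1, Z=0, X=3, Y=1) weight 1/216
  (W=1, U=1, Z=1, X=3, Y=0) weight 1/216
  (W=1, U=1, Z=2, X=3, Y=1) weight 1/216
  (W=1, U=2, Z=0, X=3, Y=1) weight 1/216
  (W=1, U=2, Z=1, X=3, Y=0) weight 1/216
  … 40 more
Group by Y:
  weight(Y=0) = 11/144
  weight(Y=1) = 7/48
Total weight = 11/144 + 7/48 = 2/9
P(Y=0 | obs) = 11/144 / 2/9 = 11/32
P(Y=1 | obs) = 7/48 / 2/9 = 21/32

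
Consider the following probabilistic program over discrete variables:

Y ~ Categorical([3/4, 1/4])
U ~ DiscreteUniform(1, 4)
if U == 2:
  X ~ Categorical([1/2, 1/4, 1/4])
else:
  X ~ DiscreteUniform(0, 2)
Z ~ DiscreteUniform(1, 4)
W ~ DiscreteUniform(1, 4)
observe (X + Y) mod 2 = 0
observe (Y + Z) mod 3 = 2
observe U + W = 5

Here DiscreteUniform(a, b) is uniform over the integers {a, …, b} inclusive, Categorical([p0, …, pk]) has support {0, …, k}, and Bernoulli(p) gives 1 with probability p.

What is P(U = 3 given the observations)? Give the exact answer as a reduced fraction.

P(U = 3 | obs) = 32/129

Enumerate traces; 16 have nonzero weight after conditioning:
  (Y=0, U=1, X=0, Z=2, W=4) weight 1/256
  (Y=0, U=1, X=2, Z=2, W=4) weight 1/256
  (Y=0, U=2, X=0, Z=2, W=3) weight 3/512
  (Y=0, U=2, X=2, Z=2, W=3) weight 3/1024
  (Y=0, U=3, X=0, Z=2, W=2) weight 1/256
  (Y=0, U=3, X=2, Z=2, W=2) weight 1/256
  (Y=0, U=4, X=0, Z=2, W=1) weight 1/256
  (Y=0, U=4, X=2, Z=2, W=1) weight 1/256
  … 8 more
Group by U:
  weight(U=1) = 1/96
  weight(U=2) = 11/1024
  weight(U=3) = 1/96
  weight(U=4) = 1/96
Total weight = 1/96 + 11/1024 + 1/96 + 1/96 = 43/1024
P(U=1 | obs) = 1/96 / 43/1024 = 32/129
P(U=2 | obs) = 11/1024 / 43/1024 = 11/43
P(U=3 | obs) = 1/96 / 43/1024 = 32/129
P(U=4 | obs) = 1/96 / 43/1024 = 32/129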